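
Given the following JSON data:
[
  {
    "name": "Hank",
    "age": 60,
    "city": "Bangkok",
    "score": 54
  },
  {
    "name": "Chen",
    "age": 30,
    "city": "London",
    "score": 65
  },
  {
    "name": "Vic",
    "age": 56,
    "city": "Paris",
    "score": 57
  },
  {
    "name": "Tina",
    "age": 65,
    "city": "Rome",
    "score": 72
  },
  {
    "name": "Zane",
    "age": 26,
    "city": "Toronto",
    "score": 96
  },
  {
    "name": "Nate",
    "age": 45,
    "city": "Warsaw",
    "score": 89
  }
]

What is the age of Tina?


Looking up record where name = Tina
Record index: 3
Field 'age' = 65

ANSWER: 65


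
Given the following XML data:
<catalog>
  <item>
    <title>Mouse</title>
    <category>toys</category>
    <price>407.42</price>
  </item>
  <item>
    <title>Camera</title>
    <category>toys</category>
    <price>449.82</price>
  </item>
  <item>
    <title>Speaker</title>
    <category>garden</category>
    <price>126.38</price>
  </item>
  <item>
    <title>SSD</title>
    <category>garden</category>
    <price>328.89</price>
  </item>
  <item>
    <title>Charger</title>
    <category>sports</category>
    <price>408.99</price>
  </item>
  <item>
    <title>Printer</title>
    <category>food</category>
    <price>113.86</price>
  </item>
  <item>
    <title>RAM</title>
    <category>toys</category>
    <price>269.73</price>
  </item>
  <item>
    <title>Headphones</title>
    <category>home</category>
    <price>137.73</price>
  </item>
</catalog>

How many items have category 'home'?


Scanning <item> elements for <category>home</category>:
  Item 8: Headphones -> MATCH
Count: 1

ANSWER: 1


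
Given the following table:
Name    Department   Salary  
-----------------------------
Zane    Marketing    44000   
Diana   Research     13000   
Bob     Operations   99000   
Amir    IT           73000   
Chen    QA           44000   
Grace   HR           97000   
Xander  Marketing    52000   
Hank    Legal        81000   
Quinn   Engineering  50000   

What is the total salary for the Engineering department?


Engineering department members:
  Quinn: 50000
Total = 50000 = 50000

ANSWER: 50000


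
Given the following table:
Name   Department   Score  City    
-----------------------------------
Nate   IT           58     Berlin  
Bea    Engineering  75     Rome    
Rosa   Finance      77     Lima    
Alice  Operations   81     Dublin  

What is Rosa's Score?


Row 3: Rosa
Score = 77

ANSWER: 77


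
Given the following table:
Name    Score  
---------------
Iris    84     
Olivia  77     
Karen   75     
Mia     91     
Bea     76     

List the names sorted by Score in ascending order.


Sorting by Score (ascending):
  Karen: 75
  Bea: 76
  Olivia: 77
  Iris: 84
  Mia: 91


ANSWER: Karen, Bea, Olivia, Iris, Mia


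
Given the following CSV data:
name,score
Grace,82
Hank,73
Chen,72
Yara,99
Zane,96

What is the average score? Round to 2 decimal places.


Scores: 82, 73, 72, 99, 96
Sum = 422
Count = 5
Average = 422 / 5 = 84.40

ANSWER: 84.40


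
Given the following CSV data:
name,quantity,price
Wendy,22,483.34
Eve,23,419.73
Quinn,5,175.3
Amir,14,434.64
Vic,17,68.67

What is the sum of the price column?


Values in 'price' column:
  Row 1: 483.34
  Row 2: 419.73
  Row 3: 175.3
  Row 4: 434.64
  Row 5: 68.67
Sum = 483.34 + 419.73 + 175.3 + 434.64 + 68.67 = 1581.68

ANSWER: 1581.68


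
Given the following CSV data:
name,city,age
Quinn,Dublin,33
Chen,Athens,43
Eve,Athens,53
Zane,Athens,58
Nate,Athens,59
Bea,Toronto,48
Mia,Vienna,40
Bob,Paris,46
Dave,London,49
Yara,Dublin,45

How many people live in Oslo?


Scanning city column for 'Oslo':
Total matches: 0

ANSWER: 0


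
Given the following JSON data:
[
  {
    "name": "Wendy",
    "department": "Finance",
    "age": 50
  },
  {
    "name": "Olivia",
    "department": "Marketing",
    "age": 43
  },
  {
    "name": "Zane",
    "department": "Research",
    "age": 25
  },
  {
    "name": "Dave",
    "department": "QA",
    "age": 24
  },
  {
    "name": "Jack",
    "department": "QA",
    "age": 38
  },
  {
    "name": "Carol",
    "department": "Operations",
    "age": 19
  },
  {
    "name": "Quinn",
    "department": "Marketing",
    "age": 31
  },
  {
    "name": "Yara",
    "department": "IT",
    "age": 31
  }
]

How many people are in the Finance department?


Scanning records for department = Finance
  Record 0: Wendy
Count: 1

ANSWER: 1


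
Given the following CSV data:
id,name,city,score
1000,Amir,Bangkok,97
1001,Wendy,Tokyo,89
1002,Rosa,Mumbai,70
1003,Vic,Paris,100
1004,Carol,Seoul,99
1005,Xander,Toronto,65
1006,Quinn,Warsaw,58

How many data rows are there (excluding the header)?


Counting rows (excluding header):
Header: id,name,city,score
Data rows: 7

ANSWER: 7


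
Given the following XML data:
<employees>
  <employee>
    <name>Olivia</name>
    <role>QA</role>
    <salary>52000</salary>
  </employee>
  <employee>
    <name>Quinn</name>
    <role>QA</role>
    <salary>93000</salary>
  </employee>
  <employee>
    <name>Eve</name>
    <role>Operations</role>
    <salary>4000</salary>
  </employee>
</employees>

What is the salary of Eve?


Searching for <employee> with <name>Eve</name>
Found at position 3
<salary>4000</salary>

ANSWER: 4000


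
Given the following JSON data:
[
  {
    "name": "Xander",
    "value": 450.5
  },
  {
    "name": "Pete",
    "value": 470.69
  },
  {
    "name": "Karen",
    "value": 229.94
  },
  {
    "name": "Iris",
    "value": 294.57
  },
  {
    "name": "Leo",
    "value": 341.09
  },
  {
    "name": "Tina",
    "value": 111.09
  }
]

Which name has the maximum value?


Comparing values:
  Xander: 450.5
  Pete: 470.69
  Karen: 229.94
  Iris: 294.57
  Leo: 341.09
  Tina: 111.09
Maximum: Pete (470.69)

ANSWER: Pete


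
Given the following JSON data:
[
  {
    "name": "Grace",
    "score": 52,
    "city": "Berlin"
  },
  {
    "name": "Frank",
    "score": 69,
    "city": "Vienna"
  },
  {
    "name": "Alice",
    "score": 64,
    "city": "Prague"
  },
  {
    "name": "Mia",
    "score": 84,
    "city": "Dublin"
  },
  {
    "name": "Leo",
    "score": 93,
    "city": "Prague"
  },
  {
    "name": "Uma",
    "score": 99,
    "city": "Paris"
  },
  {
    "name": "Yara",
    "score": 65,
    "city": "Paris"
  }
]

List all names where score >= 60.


Filtering records where score >= 60:
  Grace (score=52) -> no
  Frank (score=69) -> YES
  Alice (score=64) -> YES
  Mia (score=84) -> YES
  Leo (score=93) -> YES
  Uma (score=99) -> YES
  Yara (score=65) -> YES


ANSWER: Frank, Alice, Mia, Leo, Uma, Yara


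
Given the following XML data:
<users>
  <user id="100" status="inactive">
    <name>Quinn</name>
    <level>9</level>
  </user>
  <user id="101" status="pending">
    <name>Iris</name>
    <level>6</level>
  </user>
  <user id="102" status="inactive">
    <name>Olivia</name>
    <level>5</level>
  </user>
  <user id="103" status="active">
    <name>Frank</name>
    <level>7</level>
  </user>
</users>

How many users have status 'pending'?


Counting users with status='pending':
  Iris (id=101) -> MATCH
Count: 1

ANSWER: 1


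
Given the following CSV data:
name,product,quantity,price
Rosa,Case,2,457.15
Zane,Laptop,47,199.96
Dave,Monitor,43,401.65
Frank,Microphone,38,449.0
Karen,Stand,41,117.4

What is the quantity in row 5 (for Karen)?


Row 5: Karen
Column 'quantity' = 41

ANSWER: 41


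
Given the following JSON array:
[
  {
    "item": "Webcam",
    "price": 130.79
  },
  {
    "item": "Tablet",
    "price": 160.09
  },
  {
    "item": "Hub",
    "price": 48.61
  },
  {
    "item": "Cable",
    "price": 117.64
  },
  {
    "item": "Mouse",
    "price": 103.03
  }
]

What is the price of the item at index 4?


Array index 4 -> Mouse
price = 103.03

ANSWER: 103.03


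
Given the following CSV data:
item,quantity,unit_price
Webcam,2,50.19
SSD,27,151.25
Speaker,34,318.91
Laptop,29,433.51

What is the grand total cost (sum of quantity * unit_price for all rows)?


Computing row totals:
  Webcam: 2 * 50.19 = 100.38
  SSD: 27 * 151.25 = 4083.75
  Speaker: 34 * 318.91 = 10842.94
  Laptop: 29 * 433.51 = 12571.79
Grand total = 100.38 + 4083.75 + 10842.94 + 12571.79 = 27598.86

ANSWER: 27598.86


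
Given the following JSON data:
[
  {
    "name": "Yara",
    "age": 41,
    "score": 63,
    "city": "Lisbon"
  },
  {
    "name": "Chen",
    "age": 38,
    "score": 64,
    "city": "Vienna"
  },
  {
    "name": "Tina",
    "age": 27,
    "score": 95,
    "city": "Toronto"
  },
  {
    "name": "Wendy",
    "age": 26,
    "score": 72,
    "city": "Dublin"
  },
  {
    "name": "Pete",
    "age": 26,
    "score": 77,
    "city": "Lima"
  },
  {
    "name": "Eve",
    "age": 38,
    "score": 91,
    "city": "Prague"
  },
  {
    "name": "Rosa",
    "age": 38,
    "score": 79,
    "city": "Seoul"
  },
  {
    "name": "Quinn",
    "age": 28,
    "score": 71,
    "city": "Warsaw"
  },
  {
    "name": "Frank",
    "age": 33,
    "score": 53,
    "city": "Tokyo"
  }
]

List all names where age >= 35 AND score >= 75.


Checking both conditions:
  Yara (age=41, score=63) -> no
  Chen (age=38, score=64) -> no
  Tina (age=27, score=95) -> no
  Wendy (age=26, score=72) -> no
  Pete (age=26, score=77) -> no
  Eve (age=38, score=91) -> YES
  Rosa (age=38, score=79) -> YES
  Quinn (age=28, score=71) -> no
  Frank (age=33, score=53) -> no


ANSWER: Eve, Rosa


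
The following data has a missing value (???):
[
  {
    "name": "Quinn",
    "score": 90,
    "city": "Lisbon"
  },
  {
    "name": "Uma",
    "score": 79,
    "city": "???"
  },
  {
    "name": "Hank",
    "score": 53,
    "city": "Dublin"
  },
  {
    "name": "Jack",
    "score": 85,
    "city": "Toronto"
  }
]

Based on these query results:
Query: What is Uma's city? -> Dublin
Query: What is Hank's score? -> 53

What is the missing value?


The missing value is Uma's city
From query: Uma's city = Dublin

ANSWER: Dublin


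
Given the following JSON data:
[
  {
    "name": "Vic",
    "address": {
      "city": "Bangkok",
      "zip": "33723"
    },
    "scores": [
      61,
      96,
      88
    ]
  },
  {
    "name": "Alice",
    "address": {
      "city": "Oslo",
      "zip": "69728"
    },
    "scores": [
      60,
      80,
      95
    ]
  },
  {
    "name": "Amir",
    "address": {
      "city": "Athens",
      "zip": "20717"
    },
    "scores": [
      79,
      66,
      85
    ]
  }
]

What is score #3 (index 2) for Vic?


Path: records[0].scores[2]
Value: 88

ANSWER: 88


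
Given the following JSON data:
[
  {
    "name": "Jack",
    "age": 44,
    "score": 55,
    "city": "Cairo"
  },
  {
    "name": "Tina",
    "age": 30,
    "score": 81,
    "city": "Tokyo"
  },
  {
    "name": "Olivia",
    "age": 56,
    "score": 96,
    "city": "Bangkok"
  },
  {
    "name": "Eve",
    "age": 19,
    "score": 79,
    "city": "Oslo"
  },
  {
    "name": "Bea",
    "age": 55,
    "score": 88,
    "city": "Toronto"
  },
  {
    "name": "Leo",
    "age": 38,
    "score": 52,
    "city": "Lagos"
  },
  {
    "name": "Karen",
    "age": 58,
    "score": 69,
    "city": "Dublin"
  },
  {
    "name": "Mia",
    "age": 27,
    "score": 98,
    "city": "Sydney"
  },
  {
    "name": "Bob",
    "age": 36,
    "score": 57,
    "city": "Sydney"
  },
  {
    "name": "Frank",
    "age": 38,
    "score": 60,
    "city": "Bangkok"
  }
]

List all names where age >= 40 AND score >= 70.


Checking both conditions:
  Jack (age=44, score=55) -> no
  Tina (age=30, score=81) -> no
  Olivia (age=56, score=96) -> YES
  Eve (age=19, score=79) -> no
  Bea (age=55, score=88) -> YES
  Leo (age=38, score=52) -> no
  Karen (age=58, score=69) -> no
  Mia (age=27, score=98) -> no
  Bob (age=36, score=57) -> no
  Frank (age=38, score=60) -> no


ANSWER: Olivia, Bea


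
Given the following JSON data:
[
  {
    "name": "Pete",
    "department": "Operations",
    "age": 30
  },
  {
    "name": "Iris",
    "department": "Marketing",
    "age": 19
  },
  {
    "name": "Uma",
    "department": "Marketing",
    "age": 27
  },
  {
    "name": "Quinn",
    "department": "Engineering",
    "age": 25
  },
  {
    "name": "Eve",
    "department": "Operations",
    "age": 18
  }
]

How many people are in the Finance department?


Scanning records for department = Finance
  No matches found
Count: 0

ANSWER: 0


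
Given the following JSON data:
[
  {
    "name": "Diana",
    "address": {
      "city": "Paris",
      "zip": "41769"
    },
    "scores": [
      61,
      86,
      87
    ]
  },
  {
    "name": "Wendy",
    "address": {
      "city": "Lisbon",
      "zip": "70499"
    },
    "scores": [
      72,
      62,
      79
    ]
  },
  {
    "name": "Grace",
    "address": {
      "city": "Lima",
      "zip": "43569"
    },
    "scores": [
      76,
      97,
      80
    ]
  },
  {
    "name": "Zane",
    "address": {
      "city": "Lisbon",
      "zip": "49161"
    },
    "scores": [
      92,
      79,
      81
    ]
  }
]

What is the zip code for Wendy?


Path: records[1].address.zip
Value: 70499

ANSWER: 70499


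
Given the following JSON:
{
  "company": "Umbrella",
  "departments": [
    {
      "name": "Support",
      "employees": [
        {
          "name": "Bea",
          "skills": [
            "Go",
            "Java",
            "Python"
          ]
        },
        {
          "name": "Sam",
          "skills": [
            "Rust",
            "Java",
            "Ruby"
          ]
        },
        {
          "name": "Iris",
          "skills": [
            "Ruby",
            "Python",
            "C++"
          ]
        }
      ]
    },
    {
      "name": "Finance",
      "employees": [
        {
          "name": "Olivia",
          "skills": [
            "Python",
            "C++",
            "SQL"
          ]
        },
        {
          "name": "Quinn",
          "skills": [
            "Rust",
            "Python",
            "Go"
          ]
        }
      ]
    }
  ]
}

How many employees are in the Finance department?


Path: departments[1].employees
Count: 2

ANSWER: 2


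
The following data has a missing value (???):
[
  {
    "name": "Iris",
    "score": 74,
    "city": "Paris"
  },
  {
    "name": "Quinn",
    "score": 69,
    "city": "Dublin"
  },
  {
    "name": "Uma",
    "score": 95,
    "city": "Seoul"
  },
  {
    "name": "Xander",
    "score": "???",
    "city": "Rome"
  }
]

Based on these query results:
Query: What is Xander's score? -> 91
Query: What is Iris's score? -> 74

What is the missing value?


The missing value is Xander's score
From query: Xander's score = 91

ANSWER: 91


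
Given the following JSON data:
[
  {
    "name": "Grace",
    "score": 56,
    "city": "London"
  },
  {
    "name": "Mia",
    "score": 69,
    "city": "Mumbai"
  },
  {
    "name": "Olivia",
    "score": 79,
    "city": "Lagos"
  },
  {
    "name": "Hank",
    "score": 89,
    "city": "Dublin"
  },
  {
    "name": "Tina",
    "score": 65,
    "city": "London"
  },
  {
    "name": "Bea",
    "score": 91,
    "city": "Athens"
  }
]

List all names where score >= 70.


Filtering records where score >= 70:
  Grace (score=56) -> no
  Mia (score=69) -> no
  Olivia (score=79) -> YES
  Hank (score=89) -> YES
  Tina (score=65) -> no
  Bea (score=91) -> YES


ANSWER: Olivia, Hank, Bea


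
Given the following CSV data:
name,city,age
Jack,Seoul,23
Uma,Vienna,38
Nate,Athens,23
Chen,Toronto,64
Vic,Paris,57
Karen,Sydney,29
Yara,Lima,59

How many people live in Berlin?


Scanning city column for 'Berlin':
Total matches: 0

ANSWER: 0


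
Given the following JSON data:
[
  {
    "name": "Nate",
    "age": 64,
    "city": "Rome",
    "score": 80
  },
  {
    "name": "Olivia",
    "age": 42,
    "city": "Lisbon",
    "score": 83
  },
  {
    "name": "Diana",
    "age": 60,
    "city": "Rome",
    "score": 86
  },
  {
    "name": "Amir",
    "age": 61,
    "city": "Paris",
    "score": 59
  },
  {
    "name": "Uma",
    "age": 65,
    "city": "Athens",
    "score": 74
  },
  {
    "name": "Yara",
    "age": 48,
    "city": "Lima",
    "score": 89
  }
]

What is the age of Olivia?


Looking up record where name = Olivia
Record index: 1
Field 'age' = 42

ANSWER: 42


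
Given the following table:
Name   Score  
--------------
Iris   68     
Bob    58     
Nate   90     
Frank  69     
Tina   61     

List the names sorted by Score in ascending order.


Sorting by Score (ascending):
  Bob: 58
  Tina: 61
  Iris: 68
  Frank: 69
  Nate: 90


ANSWER: Bob, Tina, Iris, Frank, Nate


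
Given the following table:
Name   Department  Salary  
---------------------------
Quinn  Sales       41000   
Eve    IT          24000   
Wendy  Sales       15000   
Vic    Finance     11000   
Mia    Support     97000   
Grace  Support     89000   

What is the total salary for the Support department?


Support department members:
  Mia: 97000
  Grace: 89000
Total = 97000 + 89000 = 186000

ANSWER: 186000


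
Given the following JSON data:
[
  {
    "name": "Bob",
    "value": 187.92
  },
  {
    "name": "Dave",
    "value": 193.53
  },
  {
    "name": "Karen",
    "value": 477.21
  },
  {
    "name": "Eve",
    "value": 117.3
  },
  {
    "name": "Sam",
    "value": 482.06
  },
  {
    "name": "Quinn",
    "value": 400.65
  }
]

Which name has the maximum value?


Comparing values:
  Bob: 187.92
  Dave: 193.53
  Karen: 477.21
  Eve: 117.3
  Sam: 482.06
  Quinn: 400.65
Maximum: Sam (482.06)

ANSWER: Sam


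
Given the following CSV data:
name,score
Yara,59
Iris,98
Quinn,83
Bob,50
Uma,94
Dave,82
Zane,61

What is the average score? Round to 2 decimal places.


Scores: 59, 98, 83, 50, 94, 82, 61
Sum = 527
Count = 7
Average = 527 / 7 = 75.29

ANSWER: 75.29


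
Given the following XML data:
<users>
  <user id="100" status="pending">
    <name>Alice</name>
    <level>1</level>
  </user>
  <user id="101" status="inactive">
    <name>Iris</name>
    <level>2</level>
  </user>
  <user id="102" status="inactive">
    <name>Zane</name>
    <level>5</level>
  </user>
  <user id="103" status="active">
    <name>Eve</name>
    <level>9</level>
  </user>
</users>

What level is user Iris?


Finding user: Iris
<level>2</level>

ANSWER: 2


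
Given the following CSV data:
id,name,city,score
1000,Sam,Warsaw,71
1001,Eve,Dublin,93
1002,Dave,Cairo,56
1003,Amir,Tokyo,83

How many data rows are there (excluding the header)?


Counting rows (excluding header):
Header: id,name,city,score
Data rows: 4

ANSWER: 4


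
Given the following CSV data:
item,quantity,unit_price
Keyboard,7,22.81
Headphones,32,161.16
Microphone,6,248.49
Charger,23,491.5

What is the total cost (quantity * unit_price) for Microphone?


Row: Microphone
quantity = 6
unit_price = 248.49
total = 6 * 248.49 = 1490.94

ANSWER: 1490.94


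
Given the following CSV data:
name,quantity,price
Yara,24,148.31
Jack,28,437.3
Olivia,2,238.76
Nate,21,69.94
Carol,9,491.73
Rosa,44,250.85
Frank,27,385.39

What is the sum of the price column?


Values in 'price' column:
  Row 1: 148.31
  Row 2: 437.3
  Row 3: 238.76
  Row 4: 69.94
  Row 5: 491.73
  Row 6: 250.85
  Row 7: 385.39
Sum = 148.31 + 437.3 + 238.76 + 69.94 + 491.73 + 250.85 + 385.39 = 2022.28

ANSWER: 2022.28


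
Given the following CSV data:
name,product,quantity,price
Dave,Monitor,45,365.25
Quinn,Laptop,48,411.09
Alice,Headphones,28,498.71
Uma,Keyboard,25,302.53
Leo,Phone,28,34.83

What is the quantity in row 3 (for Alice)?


Row 3: Alice
Column 'quantity' = 28

ANSWER: 28


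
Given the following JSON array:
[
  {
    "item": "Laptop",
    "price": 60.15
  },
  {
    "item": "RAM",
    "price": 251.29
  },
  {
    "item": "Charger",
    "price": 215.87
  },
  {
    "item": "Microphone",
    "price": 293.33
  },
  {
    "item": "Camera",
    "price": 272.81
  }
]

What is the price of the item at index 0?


Array index 0 -> Laptop
price = 60.15

ANSWER: 60.15


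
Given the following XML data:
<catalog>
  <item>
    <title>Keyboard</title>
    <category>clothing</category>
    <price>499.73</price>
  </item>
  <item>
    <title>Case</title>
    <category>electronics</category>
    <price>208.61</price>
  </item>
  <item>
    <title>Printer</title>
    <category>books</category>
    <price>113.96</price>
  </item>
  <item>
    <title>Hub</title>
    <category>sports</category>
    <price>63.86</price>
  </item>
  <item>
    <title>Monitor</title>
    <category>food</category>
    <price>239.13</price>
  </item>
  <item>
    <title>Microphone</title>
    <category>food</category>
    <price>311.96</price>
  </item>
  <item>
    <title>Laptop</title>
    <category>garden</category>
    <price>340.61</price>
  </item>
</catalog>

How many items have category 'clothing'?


Scanning <item> elements for <category>clothing</category>:
  Item 1: Keyboard -> MATCH
Count: 1

ANSWER: 1


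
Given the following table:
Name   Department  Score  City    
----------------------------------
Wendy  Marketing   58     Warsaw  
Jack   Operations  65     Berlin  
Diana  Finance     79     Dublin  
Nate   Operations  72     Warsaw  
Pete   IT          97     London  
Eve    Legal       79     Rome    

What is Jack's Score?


Row 2: Jack
Score = 65

ANSWER: 65


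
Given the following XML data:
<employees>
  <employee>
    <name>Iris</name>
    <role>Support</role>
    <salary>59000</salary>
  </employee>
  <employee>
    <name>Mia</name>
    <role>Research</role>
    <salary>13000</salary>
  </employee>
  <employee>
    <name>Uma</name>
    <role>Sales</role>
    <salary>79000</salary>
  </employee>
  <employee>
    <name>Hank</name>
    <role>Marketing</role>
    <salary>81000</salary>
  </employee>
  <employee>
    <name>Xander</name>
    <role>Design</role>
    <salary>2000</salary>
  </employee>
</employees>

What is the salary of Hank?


Searching for <employee> with <name>Hank</name>
Found at position 4
<salary>81000</salary>

ANSWER: 81000


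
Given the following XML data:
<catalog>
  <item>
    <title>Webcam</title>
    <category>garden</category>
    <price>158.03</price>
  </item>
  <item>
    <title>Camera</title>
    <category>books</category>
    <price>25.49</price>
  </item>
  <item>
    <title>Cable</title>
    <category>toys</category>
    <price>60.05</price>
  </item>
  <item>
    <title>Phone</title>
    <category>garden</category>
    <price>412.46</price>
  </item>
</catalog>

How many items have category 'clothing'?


Scanning <item> elements for <category>clothing</category>:
Count: 0

ANSWER: 0


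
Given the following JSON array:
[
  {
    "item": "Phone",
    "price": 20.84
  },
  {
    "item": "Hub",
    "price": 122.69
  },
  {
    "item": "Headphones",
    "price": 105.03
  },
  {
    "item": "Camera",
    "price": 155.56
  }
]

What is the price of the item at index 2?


Array index 2 -> Headphones
price = 105.03

ANSWER: 105.03


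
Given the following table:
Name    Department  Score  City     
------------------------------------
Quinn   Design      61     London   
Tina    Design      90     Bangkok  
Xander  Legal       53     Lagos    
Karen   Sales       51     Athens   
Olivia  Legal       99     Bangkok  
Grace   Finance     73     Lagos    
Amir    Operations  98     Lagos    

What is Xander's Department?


Row 3: Xander
Department = Legal

ANSWER: Legal


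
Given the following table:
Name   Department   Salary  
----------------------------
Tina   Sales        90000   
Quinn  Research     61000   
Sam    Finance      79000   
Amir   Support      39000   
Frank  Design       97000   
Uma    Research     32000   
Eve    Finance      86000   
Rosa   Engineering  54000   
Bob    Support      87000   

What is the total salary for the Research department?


Research department members:
  Quinn: 61000
  Uma: 32000
Total = 61000 + 32000 = 93000

ANSWER: 93000


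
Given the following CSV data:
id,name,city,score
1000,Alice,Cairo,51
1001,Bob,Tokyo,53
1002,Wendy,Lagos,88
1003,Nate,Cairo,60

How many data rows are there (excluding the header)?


Counting rows (excluding header):
Header: id,name,city,score
Data rows: 4

ANSWER: 4


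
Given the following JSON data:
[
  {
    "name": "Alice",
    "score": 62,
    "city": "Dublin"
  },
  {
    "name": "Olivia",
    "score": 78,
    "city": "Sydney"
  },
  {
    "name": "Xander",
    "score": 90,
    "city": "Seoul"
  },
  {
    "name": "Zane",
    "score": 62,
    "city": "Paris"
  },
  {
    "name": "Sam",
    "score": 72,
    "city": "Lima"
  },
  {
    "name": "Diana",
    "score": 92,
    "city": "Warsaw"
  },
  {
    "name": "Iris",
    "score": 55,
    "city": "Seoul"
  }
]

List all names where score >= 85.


Filtering records where score >= 85:
  Alice (score=62) -> no
  Olivia (score=78) -> no
  Xander (score=90) -> YES
  Zane (score=62) -> no
  Sam (score=72) -> no
  Diana (score=92) -> YES
  Iris (score=55) -> no


ANSWER: Xander, Diana


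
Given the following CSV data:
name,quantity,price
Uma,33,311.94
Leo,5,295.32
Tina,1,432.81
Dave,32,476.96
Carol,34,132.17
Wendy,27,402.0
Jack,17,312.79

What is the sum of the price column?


Values in 'price' column:
  Row 1: 311.94
  Row 2: 295.32
  Row 3: 432.81
  Row 4: 476.96
  Row 5: 132.17
  Row 6: 402.0
  Row 7: 312.79
Sum = 311.94 + 295.32 + 432.81 + 476.96 + 132.17 + 402.0 + 312.79 = 2363.99

ANSWER: 2363.99


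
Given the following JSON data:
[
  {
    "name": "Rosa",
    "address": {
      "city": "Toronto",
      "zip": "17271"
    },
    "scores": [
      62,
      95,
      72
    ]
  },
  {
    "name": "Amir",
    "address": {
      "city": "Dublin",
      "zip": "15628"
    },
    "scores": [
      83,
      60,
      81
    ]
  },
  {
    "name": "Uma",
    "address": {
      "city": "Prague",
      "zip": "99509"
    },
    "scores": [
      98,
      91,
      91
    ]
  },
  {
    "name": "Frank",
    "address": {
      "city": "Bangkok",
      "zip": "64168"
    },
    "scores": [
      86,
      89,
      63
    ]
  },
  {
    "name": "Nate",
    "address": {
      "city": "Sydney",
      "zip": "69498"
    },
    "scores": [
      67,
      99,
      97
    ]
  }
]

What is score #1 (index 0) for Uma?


Path: records[2].scores[0]
Value: 98

ANSWER: 98


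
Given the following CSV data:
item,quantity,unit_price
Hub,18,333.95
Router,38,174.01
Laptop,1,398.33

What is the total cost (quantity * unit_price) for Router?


Row: Router
quantity = 38
unit_price = 174.01
total = 38 * 174.01 = 6612.38

ANSWER: 6612.38


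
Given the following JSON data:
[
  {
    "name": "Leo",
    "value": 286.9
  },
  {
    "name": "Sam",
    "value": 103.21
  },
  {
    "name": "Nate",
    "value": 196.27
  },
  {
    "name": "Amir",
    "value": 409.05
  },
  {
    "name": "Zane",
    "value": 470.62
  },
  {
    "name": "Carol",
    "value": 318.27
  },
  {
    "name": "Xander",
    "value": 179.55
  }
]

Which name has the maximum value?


Comparing values:
  Leo: 286.9
  Sam: 103.21
  Nate: 196.27
  Amir: 409.05
  Zane: 470.62
  Carol: 318.27
  Xander: 179.55
Maximum: Zane (470.62)

ANSWER: Zane


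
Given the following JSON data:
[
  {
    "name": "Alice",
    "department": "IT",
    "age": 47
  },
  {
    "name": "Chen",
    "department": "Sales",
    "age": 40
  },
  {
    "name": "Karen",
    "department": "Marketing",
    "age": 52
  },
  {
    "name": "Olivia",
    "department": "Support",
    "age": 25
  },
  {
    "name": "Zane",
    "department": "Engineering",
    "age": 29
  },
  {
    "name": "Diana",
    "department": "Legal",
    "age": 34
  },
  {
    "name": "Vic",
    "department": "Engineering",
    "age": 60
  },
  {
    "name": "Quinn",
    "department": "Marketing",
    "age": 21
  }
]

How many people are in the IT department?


Scanning records for department = IT
  Record 0: Alice
Count: 1

ANSWER: 1


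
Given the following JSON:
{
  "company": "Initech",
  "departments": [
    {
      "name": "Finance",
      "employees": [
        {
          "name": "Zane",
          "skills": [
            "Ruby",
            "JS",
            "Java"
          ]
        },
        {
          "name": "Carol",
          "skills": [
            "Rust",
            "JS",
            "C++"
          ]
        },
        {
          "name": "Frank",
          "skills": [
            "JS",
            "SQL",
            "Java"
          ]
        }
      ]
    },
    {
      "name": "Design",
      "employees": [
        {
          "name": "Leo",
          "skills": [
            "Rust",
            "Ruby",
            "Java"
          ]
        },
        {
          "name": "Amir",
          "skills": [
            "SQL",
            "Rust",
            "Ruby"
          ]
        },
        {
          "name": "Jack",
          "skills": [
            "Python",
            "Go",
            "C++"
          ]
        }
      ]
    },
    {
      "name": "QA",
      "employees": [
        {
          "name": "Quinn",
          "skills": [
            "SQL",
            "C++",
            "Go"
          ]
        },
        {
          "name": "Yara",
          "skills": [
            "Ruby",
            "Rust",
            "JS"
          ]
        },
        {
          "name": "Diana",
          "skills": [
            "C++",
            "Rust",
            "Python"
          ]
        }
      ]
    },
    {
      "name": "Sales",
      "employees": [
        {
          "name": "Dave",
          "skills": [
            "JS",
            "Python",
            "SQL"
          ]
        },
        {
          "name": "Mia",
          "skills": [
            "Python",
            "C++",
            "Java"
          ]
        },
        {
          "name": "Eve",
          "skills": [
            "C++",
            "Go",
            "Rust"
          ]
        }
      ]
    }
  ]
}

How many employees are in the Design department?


Path: departments[1].employees
Count: 3

ANSWER: 3


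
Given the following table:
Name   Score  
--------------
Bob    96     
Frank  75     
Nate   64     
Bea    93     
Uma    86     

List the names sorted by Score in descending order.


Sorting by Score (descending):
  Bob: 96
  Bea: 93
  Uma: 86
  Frank: 75
  Nate: 64


ANSWER: Bob, Bea, Uma, Frank, Nate


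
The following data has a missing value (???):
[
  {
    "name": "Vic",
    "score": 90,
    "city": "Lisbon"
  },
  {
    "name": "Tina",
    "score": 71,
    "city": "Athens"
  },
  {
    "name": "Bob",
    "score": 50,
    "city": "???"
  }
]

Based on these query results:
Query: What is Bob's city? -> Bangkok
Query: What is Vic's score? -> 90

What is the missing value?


The missing value is Bob's city
From query: Bob's city = Bangkok

ANSWER: Bangkok


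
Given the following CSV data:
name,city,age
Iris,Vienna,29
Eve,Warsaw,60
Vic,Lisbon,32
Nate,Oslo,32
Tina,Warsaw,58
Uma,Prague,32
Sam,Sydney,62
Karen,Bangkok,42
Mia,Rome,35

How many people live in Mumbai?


Scanning city column for 'Mumbai':
Total matches: 0

ANSWER: 0


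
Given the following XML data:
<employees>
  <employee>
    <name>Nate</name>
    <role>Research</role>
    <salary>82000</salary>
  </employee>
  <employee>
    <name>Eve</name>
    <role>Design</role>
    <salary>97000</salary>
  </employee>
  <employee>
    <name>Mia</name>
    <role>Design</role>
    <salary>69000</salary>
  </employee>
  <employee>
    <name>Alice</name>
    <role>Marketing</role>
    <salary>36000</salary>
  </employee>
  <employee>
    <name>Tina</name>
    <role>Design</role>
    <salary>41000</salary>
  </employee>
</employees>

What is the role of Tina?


Searching for <employee> with <name>Tina</name>
Found at position 5
<role>Design</role>

ANSWER: Design


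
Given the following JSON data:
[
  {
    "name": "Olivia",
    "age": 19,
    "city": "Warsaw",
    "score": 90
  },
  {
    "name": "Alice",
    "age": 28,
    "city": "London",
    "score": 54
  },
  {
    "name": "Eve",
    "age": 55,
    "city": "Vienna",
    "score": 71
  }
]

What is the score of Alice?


Looking up record where name = Alice
Record index: 1
Field 'score' = 54

ANSWER: 54


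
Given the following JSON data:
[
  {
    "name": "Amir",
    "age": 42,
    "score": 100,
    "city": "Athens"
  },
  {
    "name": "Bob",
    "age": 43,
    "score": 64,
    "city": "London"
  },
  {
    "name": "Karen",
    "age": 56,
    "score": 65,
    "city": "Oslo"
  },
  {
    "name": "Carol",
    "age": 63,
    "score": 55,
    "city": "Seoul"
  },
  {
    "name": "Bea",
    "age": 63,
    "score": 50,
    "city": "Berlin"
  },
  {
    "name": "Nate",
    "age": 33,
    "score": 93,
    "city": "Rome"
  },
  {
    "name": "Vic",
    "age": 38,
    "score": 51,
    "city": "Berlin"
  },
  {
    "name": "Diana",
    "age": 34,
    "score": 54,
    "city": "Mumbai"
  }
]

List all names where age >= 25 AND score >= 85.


Checking both conditions:
  Amir (age=42, score=100) -> YES
  Bob (age=43, score=64) -> no
  Karen (age=56, score=65) -> no
  Carol (age=63, score=55) -> no
  Bea (age=63, score=50) -> no
  Nate (age=33, score=93) -> YES
  Vic (age=38, score=51) -> no
  Diana (age=34, score=54) -> no


ANSWER: Amir, Nate


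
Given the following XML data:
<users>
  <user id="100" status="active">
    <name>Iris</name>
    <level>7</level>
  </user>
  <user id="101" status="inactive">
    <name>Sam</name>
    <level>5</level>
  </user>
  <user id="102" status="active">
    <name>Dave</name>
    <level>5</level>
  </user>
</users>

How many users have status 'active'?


Counting users with status='active':
  Iris (id=100) -> MATCH
  Dave (id=102) -> MATCH
Count: 2

ANSWER: 2


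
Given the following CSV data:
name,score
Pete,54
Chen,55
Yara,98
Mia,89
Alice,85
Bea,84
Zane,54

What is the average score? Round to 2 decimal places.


Scores: 54, 55, 98, 89, 85, 84, 54
Sum = 519
Count = 7
Average = 519 / 7 = 74.14

ANSWER: 74.14


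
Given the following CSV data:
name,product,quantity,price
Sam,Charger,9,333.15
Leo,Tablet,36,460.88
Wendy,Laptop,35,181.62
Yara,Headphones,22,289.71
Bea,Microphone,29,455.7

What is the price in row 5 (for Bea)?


Row 5: Bea
Column 'price' = 455.7

ANSWER: 455.7


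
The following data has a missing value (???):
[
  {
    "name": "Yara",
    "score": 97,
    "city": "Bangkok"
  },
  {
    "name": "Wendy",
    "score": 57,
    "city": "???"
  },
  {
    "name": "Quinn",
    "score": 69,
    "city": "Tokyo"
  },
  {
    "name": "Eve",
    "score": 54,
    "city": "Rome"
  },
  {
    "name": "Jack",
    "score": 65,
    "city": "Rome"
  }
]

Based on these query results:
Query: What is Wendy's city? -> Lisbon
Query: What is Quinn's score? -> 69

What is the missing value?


The missing value is Wendy's city
From query: Wendy's city = Lisbon

ANSWER: Lisbon


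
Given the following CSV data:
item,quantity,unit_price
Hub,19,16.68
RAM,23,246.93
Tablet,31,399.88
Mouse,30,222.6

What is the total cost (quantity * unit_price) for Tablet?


Row: Tablet
quantity = 31
unit_price = 399.88
total = 31 * 399.88 = 12396.28

ANSWER: 12396.28


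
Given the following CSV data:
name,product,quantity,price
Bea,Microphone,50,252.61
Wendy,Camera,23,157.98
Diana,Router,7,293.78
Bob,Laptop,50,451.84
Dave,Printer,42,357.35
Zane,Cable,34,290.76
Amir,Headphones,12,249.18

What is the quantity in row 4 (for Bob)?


Row 4: Bob
Column 'quantity' = 50

ANSWER: 50


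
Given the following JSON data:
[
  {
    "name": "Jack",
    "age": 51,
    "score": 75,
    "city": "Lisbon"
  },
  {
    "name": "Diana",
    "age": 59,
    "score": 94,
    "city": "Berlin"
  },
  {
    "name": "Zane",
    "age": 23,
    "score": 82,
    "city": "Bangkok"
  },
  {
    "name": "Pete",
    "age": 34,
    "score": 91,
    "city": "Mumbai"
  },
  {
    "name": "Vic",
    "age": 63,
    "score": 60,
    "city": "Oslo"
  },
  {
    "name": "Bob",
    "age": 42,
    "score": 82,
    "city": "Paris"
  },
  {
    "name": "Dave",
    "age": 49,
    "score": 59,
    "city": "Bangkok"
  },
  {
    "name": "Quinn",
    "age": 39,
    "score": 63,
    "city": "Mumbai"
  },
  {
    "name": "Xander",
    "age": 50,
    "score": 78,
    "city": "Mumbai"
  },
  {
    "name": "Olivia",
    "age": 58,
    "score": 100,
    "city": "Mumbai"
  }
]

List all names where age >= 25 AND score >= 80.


Checking both conditions:
  Jack (age=51, score=75) -> no
  Diana (age=59, score=94) -> YES
  Zane (age=23, score=82) -> no
  Pete (age=34, score=91) -> YES
  Vic (age=63, score=60) -> no
  Bob (age=42, score=82) -> YES
  Dave (age=49, score=59) -> no
  Quinn (age=39, score=63) -> no
  Xander (age=50, score=78) -> no
  Olivia (age=58, score=100) -> YES


ANSWER: Diana, Pete, Bob, Olivia


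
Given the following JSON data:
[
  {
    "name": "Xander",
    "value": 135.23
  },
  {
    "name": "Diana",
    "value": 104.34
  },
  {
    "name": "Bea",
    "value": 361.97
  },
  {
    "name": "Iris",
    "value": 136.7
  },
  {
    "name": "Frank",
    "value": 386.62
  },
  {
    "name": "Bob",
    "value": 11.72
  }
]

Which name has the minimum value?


Comparing values:
  Xander: 135.23
  Diana: 104.34
  Bea: 361.97
  Iris: 136.7
  Frank: 386.62
  Bob: 11.72
Minimum: Bob (11.72)

ANSWER: Bob


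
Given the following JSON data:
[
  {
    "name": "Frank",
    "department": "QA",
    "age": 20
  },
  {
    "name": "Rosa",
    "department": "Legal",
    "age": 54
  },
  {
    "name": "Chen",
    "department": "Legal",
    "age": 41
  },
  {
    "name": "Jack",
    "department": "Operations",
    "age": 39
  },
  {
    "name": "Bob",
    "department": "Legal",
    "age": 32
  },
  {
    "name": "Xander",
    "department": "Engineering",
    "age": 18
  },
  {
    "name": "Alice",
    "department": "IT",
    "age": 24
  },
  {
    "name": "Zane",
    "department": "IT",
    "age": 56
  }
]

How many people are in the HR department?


Scanning records for department = HR
  No matches found
Count: 0

ANSWER: 0


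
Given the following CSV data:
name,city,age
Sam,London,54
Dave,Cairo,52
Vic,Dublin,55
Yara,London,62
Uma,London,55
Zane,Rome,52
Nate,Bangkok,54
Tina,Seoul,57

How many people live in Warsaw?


Scanning city column for 'Warsaw':
Total matches: 0

ANSWER: 0


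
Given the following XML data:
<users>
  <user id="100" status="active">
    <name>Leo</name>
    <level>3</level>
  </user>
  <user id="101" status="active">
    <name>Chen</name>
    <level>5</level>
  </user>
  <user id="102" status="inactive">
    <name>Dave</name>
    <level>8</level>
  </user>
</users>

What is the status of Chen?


Finding user with name = Chen
user id="101" status="active"

ANSWER: active


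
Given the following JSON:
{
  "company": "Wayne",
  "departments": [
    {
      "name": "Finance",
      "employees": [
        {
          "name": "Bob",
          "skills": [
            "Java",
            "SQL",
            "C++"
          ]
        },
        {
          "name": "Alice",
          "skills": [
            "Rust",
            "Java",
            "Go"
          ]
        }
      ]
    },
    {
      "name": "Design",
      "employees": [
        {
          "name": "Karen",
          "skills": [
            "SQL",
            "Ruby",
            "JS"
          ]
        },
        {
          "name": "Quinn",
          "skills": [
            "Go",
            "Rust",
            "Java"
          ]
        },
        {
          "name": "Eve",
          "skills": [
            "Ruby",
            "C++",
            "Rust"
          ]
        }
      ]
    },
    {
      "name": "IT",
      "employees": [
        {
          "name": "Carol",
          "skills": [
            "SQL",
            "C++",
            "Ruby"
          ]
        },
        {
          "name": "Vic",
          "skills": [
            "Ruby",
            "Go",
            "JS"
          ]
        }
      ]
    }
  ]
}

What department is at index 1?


Path: departments[1].name
Value: Design

ANSWER: Design


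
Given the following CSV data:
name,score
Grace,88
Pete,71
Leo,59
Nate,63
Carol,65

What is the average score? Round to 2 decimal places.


Scores: 88, 71, 59, 63, 65
Sum = 346
Count = 5
Average = 346 / 5 = 69.20

ANSWER: 69.20


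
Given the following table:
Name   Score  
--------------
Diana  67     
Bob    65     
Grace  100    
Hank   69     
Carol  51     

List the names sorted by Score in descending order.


Sorting by Score (descending):
  Grace: 100
  Hank: 69
  Diana: 67
  Bob: 65
  Carol: 51


ANSWER: Grace, Hank, Diana, Bob, Carol
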